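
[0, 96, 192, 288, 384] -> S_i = 0 + 96*i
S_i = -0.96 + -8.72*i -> [-0.96, -9.68, -18.4, -27.12, -35.84]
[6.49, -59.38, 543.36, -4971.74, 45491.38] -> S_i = 6.49*(-9.15)^i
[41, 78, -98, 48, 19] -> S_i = Random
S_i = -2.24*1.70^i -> [-2.24, -3.81, -6.47, -11.01, -18.71]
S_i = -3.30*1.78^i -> [-3.3, -5.87, -10.46, -18.61, -33.13]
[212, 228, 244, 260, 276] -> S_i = 212 + 16*i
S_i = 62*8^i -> [62, 496, 3968, 31744, 253952]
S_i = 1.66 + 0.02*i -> [1.66, 1.68, 1.7, 1.72, 1.74]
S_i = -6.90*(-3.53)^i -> [-6.9, 24.36, -85.98, 303.51, -1071.39]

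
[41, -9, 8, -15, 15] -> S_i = Random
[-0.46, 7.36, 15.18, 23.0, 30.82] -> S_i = -0.46 + 7.82*i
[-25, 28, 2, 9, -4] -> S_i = Random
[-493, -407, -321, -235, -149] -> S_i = -493 + 86*i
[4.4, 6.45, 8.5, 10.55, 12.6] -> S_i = 4.40 + 2.05*i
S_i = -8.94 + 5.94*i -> [-8.94, -3.0, 2.94, 8.88, 14.82]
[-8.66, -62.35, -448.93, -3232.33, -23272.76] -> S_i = -8.66*7.20^i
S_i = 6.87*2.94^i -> [6.87, 20.2, 59.38, 174.58, 513.27]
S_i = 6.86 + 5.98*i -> [6.86, 12.84, 18.82, 24.8, 30.78]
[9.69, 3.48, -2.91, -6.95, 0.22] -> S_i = Random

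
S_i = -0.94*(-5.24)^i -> [-0.94, 4.93, -25.81, 135.25, -708.68]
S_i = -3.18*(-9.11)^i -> [-3.18, 28.97, -263.91, 2404.26, -21902.85]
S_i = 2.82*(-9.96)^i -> [2.82, -28.09, 279.75, -2786.3, 27751.5]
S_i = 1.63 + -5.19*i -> [1.63, -3.56, -8.75, -13.94, -19.13]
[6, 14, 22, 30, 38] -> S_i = 6 + 8*i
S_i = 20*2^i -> [20, 40, 80, 160, 320]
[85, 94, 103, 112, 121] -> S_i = 85 + 9*i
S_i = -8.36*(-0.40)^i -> [-8.36, 3.34, -1.34, 0.54, -0.21]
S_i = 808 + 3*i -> [808, 811, 814, 817, 820]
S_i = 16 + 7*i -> [16, 23, 30, 37, 44]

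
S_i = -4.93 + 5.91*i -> [-4.93, 0.98, 6.89, 12.8, 18.71]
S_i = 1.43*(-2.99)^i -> [1.43, -4.28, 12.78, -38.23, 114.29]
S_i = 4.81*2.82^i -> [4.81, 13.56, 38.25, 107.87, 304.19]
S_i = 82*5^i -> [82, 410, 2050, 10250, 51250]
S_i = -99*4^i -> [-99, -396, -1584, -6336, -25344]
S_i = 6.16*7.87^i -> [6.16, 48.48, 381.53, 3002.65, 23630.87]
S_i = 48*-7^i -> [48, -336, 2352, -16464, 115248]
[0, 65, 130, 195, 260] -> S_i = 0 + 65*i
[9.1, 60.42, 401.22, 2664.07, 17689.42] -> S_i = 9.10*6.64^i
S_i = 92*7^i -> [92, 644, 4508, 31556, 220892]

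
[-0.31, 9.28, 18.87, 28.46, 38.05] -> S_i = -0.31 + 9.59*i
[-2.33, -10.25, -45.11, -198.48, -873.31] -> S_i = -2.33*4.40^i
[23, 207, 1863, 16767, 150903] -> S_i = 23*9^i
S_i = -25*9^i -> [-25, -225, -2025, -18225, -164025]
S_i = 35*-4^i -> [35, -140, 560, -2240, 8960]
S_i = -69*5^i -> [-69, -345, -1725, -8625, -43125]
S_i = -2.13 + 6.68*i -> [-2.13, 4.55, 11.23, 17.91, 24.59]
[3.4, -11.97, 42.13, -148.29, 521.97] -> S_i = 3.40*(-3.52)^i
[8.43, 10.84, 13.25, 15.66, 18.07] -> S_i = 8.43 + 2.41*i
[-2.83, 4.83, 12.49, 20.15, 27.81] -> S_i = -2.83 + 7.66*i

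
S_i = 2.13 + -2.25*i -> [2.13, -0.12, -2.37, -4.62, -6.87]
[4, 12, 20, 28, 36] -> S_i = 4 + 8*i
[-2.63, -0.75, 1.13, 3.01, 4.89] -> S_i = -2.63 + 1.88*i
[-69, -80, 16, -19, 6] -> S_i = Random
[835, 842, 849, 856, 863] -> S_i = 835 + 7*i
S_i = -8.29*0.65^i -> [-8.29, -5.39, -3.5, -2.28, -1.48]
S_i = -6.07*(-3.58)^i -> [-6.07, 21.73, -77.8, 278.51, -997.06]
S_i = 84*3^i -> [84, 252, 756, 2268, 6804]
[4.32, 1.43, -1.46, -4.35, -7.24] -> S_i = 4.32 + -2.89*i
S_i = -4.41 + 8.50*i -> [-4.41, 4.09, 12.59, 21.09, 29.59]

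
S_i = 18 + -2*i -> [18, 16, 14, 12, 10]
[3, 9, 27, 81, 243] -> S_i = 3*3^i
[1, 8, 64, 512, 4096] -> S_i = 1*8^i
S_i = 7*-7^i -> [7, -49, 343, -2401, 16807]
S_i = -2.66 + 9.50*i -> [-2.66, 6.84, 16.34, 25.84, 35.34]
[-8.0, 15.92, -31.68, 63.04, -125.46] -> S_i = -8.00*(-1.99)^i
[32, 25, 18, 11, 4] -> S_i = 32 + -7*i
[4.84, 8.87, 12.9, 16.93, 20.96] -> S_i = 4.84 + 4.03*i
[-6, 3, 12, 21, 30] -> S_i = -6 + 9*i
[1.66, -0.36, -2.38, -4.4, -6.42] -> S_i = 1.66 + -2.02*i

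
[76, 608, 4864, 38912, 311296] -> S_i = 76*8^i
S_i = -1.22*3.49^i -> [-1.22, -4.26, -14.86, -51.86, -180.99]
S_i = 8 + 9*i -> [8, 17, 26, 35, 44]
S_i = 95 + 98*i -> [95, 193, 291, 389, 487]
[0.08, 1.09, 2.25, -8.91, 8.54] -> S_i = Random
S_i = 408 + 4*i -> [408, 412, 416, 420, 424]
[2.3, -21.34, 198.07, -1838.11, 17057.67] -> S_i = 2.30*(-9.28)^i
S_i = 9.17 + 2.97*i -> [9.17, 12.14, 15.11, 18.08, 21.05]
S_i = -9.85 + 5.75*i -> [-9.85, -4.1, 1.65, 7.4, 13.15]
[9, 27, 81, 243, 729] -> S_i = 9*3^i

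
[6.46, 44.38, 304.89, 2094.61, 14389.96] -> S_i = 6.46*6.87^i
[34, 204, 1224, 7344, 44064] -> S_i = 34*6^i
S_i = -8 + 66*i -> [-8, 58, 124, 190, 256]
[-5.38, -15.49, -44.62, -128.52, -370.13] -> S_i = -5.38*2.88^i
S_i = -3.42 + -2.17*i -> [-3.42, -5.59, -7.76, -9.93, -12.1]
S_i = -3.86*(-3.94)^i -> [-3.86, 15.21, -59.92, 236.09, -930.19]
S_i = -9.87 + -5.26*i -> [-9.87, -15.13, -20.39, -25.65, -30.91]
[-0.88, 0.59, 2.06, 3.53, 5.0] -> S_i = -0.88 + 1.47*i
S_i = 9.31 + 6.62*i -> [9.31, 15.93, 22.55, 29.17, 35.79]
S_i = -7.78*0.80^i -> [-7.78, -6.22, -4.98, -3.98, -3.19]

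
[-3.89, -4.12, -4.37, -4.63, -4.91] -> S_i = -3.89*1.06^i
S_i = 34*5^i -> [34, 170, 850, 4250, 21250]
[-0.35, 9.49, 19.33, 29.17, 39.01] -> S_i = -0.35 + 9.84*i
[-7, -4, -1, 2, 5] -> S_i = -7 + 3*i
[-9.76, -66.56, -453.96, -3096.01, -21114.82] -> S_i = -9.76*6.82^i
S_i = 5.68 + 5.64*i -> [5.68, 11.32, 16.96, 22.6, 28.24]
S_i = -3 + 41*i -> [-3, 38, 79, 120, 161]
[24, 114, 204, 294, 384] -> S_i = 24 + 90*i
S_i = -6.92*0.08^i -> [-6.92, -0.55, -0.04, -0.0, -0.0]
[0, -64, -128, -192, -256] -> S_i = 0 + -64*i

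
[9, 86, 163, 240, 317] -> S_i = 9 + 77*i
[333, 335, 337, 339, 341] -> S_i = 333 + 2*i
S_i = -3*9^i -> [-3, -27, -243, -2187, -19683]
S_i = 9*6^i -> [9, 54, 324, 1944, 11664]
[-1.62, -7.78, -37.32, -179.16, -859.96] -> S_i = -1.62*4.80^i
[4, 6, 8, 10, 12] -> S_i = 4 + 2*i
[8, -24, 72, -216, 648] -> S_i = 8*-3^i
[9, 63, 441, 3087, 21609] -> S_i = 9*7^i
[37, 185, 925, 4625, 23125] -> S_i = 37*5^i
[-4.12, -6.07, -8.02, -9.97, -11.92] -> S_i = -4.12 + -1.95*i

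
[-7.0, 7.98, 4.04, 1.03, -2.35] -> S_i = Random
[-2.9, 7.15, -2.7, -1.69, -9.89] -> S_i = Random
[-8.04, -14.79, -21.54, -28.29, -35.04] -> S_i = -8.04 + -6.75*i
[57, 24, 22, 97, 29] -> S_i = Random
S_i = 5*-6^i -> [5, -30, 180, -1080, 6480]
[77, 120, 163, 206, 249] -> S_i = 77 + 43*i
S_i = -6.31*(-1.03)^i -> [-6.31, 6.5, -6.69, 6.9, -7.1]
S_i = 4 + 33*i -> [4, 37, 70, 103, 136]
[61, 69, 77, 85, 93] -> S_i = 61 + 8*i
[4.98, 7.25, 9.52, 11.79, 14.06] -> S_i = 4.98 + 2.27*i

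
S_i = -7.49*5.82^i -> [-7.49, -43.59, -253.7, -1476.56, -8593.57]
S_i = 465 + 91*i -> [465, 556, 647, 738, 829]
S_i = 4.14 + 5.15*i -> [4.14, 9.29, 14.44, 19.59, 24.74]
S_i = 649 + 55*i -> [649, 704, 759, 814, 869]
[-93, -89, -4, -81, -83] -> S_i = Random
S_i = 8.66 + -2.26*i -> [8.66, 6.4, 4.14, 1.88, -0.38]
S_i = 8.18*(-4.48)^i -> [8.18, -36.65, 164.18, -735.51, 3295.08]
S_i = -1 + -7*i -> [-1, -8, -15, -22, -29]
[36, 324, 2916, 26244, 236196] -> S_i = 36*9^i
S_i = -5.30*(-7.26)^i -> [-5.3, 38.48, -279.35, 2028.08, -14723.88]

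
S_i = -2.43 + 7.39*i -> [-2.43, 4.96, 12.35, 19.74, 27.13]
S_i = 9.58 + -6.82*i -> [9.58, 2.76, -4.06, -10.88, -17.7]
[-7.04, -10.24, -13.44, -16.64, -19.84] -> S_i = -7.04 + -3.20*i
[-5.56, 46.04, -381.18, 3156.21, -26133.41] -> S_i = -5.56*(-8.28)^i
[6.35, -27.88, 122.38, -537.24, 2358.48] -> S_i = 6.35*(-4.39)^i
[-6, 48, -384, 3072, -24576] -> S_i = -6*-8^i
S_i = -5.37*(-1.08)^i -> [-5.37, 5.8, -6.26, 6.76, -7.31]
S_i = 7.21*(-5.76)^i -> [7.21, -41.53, 239.21, -1377.85, 7936.43]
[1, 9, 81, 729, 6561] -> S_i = 1*9^i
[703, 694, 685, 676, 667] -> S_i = 703 + -9*i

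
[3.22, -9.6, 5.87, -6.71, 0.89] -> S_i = Random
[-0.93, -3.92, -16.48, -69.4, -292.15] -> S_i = -0.93*4.21^i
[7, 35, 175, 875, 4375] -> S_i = 7*5^i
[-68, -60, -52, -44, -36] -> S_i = -68 + 8*i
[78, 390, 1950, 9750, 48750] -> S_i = 78*5^i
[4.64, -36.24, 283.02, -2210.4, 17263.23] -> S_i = 4.64*(-7.81)^i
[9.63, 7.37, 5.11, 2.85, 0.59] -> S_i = 9.63 + -2.26*i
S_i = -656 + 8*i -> [-656, -648, -640, -632, -624]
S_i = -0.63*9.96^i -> [-0.63, -6.27, -62.5, -622.47, -6199.8]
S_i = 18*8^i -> [18, 144, 1152, 9216, 73728]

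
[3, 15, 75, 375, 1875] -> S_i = 3*5^i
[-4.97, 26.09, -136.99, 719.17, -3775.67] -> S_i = -4.97*(-5.25)^i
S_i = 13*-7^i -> [13, -91, 637, -4459, 31213]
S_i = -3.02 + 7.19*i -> [-3.02, 4.17, 11.36, 18.55, 25.74]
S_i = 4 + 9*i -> [4, 13, 22, 31, 40]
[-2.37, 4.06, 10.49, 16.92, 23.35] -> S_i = -2.37 + 6.43*i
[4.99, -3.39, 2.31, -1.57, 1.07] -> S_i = 4.99*(-0.68)^i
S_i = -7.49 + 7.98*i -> [-7.49, 0.49, 8.47, 16.45, 24.43]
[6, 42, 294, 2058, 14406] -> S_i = 6*7^i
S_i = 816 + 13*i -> [816, 829, 842, 855, 868]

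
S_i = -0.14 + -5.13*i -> [-0.14, -5.27, -10.4, -15.53, -20.66]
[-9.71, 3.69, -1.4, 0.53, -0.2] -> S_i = -9.71*(-0.38)^i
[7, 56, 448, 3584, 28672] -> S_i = 7*8^i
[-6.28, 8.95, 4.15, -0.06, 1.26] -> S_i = Random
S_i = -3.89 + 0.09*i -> [-3.89, -3.8, -3.71, -3.62, -3.53]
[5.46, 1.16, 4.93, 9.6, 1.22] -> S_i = Random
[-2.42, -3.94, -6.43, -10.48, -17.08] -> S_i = -2.42*1.63^i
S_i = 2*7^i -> [2, 14, 98, 686, 4802]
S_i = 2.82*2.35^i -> [2.82, 6.63, 15.57, 36.6, 86.0]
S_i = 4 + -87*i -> [4, -83, -170, -257, -344]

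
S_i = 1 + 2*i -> [1, 3, 5, 7, 9]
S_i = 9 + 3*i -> [9, 12, 15, 18, 21]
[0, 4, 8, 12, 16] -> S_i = 0 + 4*i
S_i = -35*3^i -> [-35, -105, -315, -945, -2835]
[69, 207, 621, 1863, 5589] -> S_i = 69*3^i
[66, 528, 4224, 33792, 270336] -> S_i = 66*8^i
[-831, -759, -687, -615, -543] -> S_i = -831 + 72*i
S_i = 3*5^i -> [3, 15, 75, 375, 1875]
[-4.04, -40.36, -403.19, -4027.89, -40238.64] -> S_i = -4.04*9.99^i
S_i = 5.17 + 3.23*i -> [5.17, 8.4, 11.63, 14.86, 18.09]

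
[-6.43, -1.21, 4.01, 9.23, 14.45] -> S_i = -6.43 + 5.22*i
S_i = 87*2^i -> [87, 174, 348, 696, 1392]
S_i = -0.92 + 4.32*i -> [-0.92, 3.4, 7.72, 12.04, 16.36]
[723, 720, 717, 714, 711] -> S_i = 723 + -3*i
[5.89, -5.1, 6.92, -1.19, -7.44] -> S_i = Random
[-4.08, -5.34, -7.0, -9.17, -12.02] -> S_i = -4.08*1.31^i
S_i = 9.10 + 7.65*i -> [9.1, 16.75, 24.4, 32.05, 39.7]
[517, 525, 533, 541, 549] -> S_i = 517 + 8*i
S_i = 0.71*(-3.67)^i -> [0.71, -2.61, 9.56, -35.1, 128.8]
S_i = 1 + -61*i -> [1, -60, -121, -182, -243]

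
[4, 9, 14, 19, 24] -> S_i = 4 + 5*i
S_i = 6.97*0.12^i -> [6.97, 0.84, 0.1, 0.01, 0.0]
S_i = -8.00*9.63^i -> [-8.0, -77.04, -741.9, -7144.45, -68801.06]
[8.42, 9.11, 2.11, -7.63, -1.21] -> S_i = Random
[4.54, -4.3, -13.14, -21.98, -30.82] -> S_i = 4.54 + -8.84*i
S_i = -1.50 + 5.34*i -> [-1.5, 3.84, 9.18, 14.52, 19.86]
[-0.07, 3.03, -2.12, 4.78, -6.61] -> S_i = Random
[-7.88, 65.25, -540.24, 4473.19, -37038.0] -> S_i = -7.88*(-8.28)^i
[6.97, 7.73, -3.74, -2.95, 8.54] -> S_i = Random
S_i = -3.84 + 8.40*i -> [-3.84, 4.56, 12.96, 21.36, 29.76]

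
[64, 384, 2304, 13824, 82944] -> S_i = 64*6^i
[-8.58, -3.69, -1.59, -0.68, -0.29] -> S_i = -8.58*0.43^i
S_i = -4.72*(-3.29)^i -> [-4.72, 15.53, -51.09, 168.09, -553.0]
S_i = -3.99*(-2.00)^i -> [-3.99, 7.98, -15.96, 31.92, -63.84]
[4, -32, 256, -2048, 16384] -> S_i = 4*-8^i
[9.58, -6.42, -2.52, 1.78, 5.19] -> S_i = Random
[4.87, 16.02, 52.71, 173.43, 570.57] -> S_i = 4.87*3.29^i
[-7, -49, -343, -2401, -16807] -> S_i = -7*7^i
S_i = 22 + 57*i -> [22, 79, 136, 193, 250]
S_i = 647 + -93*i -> [647, 554, 461, 368, 275]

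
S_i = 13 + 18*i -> [13, 31, 49, 67, 85]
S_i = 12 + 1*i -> [12, 13, 14, 15, 16]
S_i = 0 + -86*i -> [0, -86, -172, -258, -344]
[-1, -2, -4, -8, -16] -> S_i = -1*2^i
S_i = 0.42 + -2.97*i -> [0.42, -2.55, -5.52, -8.49, -11.46]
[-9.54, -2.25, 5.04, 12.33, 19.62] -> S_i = -9.54 + 7.29*i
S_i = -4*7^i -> [-4, -28, -196, -1372, -9604]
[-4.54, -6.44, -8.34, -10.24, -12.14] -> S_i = -4.54 + -1.90*i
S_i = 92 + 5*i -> [92, 97, 102, 107, 112]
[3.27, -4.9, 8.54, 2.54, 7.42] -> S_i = Random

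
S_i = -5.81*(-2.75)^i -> [-5.81, 15.98, -43.94, 120.83, -332.28]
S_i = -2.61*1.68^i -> [-2.61, -4.38, -7.37, -12.38, -20.79]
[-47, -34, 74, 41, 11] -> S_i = Random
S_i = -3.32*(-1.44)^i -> [-3.32, 4.78, -6.88, 9.91, -14.28]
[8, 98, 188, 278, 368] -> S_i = 8 + 90*i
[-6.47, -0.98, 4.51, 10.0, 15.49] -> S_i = -6.47 + 5.49*i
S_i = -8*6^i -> [-8, -48, -288, -1728, -10368]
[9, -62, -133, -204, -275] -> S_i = 9 + -71*i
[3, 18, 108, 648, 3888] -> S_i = 3*6^i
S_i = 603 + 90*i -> [603, 693, 783, 873, 963]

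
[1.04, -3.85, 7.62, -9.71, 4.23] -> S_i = Random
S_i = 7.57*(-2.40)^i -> [7.57, -18.17, 43.6, -104.65, 251.15]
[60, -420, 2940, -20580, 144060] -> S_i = 60*-7^i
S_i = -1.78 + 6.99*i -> [-1.78, 5.21, 12.2, 19.19, 26.18]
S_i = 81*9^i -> [81, 729, 6561, 59049, 531441]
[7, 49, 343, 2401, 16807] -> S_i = 7*7^i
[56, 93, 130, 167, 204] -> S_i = 56 + 37*i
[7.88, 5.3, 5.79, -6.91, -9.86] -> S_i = Random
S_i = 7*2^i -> [7, 14, 28, 56, 112]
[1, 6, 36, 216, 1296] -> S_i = 1*6^i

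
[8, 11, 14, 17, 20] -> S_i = 8 + 3*i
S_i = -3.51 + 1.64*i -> [-3.51, -1.87, -0.23, 1.41, 3.05]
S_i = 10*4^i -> [10, 40, 160, 640, 2560]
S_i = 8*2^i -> [8, 16, 32, 64, 128]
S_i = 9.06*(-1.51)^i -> [9.06, -13.68, 20.66, -31.19, 47.1]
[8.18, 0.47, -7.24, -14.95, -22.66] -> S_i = 8.18 + -7.71*i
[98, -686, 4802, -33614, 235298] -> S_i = 98*-7^i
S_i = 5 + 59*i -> [5, 64, 123, 182, 241]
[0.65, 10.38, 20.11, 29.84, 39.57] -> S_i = 0.65 + 9.73*i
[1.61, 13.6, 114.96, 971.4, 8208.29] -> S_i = 1.61*8.45^i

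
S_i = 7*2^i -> [7, 14, 28, 56, 112]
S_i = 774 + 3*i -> [774, 777, 780, 783, 786]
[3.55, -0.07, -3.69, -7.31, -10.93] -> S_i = 3.55 + -3.62*i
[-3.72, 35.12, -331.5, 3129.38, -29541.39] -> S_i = -3.72*(-9.44)^i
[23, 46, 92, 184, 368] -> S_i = 23*2^i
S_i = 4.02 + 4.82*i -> [4.02, 8.84, 13.66, 18.48, 23.3]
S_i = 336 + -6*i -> [336, 330, 324, 318, 312]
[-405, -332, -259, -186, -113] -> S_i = -405 + 73*i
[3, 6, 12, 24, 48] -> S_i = 3*2^i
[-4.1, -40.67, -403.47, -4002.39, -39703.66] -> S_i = -4.10*9.92^i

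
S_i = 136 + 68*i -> [136, 204, 272, 340, 408]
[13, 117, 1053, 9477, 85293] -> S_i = 13*9^i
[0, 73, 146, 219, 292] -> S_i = 0 + 73*i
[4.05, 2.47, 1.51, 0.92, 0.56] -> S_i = 4.05*0.61^i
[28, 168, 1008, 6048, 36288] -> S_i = 28*6^i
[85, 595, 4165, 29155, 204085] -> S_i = 85*7^i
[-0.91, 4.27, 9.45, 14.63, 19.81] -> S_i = -0.91 + 5.18*i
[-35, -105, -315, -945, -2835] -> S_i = -35*3^i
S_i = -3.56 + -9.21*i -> [-3.56, -12.77, -21.98, -31.19, -40.4]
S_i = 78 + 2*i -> [78, 80, 82, 84, 86]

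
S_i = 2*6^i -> [2, 12, 72, 432, 2592]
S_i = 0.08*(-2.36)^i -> [0.08, -0.19, 0.45, -1.05, 2.48]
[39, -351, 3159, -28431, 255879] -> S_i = 39*-9^i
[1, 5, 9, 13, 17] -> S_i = 1 + 4*i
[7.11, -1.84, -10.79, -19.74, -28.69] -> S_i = 7.11 + -8.95*i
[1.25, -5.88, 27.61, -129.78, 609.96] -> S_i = 1.25*(-4.70)^i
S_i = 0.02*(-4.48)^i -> [0.02, -0.09, 0.4, -1.8, 8.06]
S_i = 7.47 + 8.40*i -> [7.47, 15.87, 24.27, 32.67, 41.07]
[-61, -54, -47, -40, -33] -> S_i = -61 + 7*i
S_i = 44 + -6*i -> [44, 38, 32, 26, 20]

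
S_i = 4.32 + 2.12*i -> [4.32, 6.44, 8.56, 10.68, 12.8]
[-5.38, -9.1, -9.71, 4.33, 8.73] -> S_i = Random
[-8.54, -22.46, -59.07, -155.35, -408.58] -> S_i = -8.54*2.63^i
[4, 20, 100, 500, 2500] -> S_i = 4*5^i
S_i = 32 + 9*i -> [32, 41, 50, 59, 68]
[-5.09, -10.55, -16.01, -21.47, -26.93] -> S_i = -5.09 + -5.46*i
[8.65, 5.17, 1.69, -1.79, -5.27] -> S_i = 8.65 + -3.48*i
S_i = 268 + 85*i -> [268, 353, 438, 523, 608]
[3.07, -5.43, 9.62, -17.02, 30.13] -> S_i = 3.07*(-1.77)^i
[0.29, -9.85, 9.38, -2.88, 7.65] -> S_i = Random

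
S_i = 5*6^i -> [5, 30, 180, 1080, 6480]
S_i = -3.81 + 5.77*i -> [-3.81, 1.96, 7.73, 13.5, 19.27]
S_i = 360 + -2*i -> [360, 358, 356, 354, 352]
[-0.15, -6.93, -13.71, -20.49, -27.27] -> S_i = -0.15 + -6.78*i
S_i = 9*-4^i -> [9, -36, 144, -576, 2304]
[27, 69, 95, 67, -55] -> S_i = Random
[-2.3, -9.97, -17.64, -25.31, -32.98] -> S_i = -2.30 + -7.67*i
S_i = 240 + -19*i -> [240, 221, 202, 183, 164]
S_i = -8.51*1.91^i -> [-8.51, -16.25, -31.05, -59.3, -113.26]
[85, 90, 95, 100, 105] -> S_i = 85 + 5*i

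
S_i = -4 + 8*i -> [-4, 4, 12, 20, 28]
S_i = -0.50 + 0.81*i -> [-0.5, 0.31, 1.12, 1.93, 2.74]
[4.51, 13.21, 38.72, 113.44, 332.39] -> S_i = 4.51*2.93^i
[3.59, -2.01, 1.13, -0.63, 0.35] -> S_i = 3.59*(-0.56)^i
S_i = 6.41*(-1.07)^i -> [6.41, -6.86, 7.34, -7.85, 8.4]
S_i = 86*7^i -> [86, 602, 4214, 29498, 206486]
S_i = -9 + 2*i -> [-9, -7, -5, -3, -1]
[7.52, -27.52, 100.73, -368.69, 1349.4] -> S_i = 7.52*(-3.66)^i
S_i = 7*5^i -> [7, 35, 175, 875, 4375]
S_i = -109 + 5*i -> [-109, -104, -99, -94, -89]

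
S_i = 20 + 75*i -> [20, 95, 170, 245, 320]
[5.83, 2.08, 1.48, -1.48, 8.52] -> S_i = Random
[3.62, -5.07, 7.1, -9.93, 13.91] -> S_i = 3.62*(-1.40)^i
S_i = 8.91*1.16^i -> [8.91, 10.34, 11.99, 13.91, 16.13]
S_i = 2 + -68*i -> [2, -66, -134, -202, -270]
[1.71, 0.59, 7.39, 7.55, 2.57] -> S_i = Random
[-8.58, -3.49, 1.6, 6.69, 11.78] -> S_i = -8.58 + 5.09*i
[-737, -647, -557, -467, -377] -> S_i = -737 + 90*i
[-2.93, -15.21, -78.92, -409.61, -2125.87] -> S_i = -2.93*5.19^i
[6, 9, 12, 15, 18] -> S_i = 6 + 3*i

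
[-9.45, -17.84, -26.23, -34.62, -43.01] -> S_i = -9.45 + -8.39*i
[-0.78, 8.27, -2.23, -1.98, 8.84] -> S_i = Random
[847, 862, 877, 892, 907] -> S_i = 847 + 15*i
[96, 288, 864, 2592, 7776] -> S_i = 96*3^i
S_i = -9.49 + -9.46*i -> [-9.49, -18.95, -28.41, -37.87, -47.33]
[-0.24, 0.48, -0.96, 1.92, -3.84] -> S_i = -0.24*(-2.00)^i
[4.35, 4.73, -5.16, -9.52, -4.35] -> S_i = Random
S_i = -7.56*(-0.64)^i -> [-7.56, 4.84, -3.1, 1.98, -1.27]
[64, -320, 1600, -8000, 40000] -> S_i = 64*-5^i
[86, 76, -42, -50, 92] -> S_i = Random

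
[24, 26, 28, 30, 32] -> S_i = 24 + 2*i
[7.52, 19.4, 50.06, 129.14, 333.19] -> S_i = 7.52*2.58^i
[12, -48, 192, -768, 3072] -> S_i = 12*-4^i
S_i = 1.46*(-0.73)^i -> [1.46, -1.07, 0.78, -0.57, 0.41]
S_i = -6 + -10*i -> [-6, -16, -26, -36, -46]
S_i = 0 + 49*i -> [0, 49, 98, 147, 196]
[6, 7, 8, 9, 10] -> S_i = 6 + 1*i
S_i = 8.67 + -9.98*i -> [8.67, -1.31, -11.29, -21.27, -31.25]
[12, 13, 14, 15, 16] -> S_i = 12 + 1*i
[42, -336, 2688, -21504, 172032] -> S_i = 42*-8^i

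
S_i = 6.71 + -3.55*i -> [6.71, 3.16, -0.39, -3.94, -7.49]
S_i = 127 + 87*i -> [127, 214, 301, 388, 475]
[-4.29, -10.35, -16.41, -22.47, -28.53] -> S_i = -4.29 + -6.06*i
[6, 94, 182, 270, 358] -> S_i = 6 + 88*i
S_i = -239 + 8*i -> [-239, -231, -223, -215, -207]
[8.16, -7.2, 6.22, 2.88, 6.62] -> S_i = Random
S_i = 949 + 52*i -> [949, 1001, 1053, 1105, 1157]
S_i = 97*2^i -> [97, 194, 388, 776, 1552]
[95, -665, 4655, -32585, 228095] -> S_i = 95*-7^i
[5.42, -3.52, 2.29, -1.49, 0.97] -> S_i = 5.42*(-0.65)^i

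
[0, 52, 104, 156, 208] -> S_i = 0 + 52*i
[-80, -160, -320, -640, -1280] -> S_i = -80*2^i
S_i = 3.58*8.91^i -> [3.58, 31.9, 284.21, 2532.31, 22562.84]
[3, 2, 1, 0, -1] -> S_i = 3 + -1*i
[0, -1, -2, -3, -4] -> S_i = 0 + -1*i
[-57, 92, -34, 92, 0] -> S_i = Random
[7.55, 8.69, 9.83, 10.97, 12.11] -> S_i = 7.55 + 1.14*i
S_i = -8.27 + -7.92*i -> [-8.27, -16.19, -24.11, -32.03, -39.95]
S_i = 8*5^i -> [8, 40, 200, 1000, 5000]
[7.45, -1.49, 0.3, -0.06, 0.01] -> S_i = 7.45*(-0.20)^i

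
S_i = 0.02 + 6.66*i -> [0.02, 6.68, 13.34, 20.0, 26.66]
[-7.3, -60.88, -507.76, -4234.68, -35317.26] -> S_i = -7.30*8.34^i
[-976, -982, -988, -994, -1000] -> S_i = -976 + -6*i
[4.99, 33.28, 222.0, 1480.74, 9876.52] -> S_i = 4.99*6.67^i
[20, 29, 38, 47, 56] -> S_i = 20 + 9*i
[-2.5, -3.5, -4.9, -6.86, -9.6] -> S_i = -2.50*1.40^i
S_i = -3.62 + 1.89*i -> [-3.62, -1.73, 0.16, 2.05, 3.94]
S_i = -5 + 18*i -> [-5, 13, 31, 49, 67]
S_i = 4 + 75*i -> [4, 79, 154, 229, 304]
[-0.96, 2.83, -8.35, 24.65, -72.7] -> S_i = -0.96*(-2.95)^i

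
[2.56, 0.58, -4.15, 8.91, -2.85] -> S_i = Random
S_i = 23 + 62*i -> [23, 85, 147, 209, 271]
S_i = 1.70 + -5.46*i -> [1.7, -3.76, -9.22, -14.68, -20.14]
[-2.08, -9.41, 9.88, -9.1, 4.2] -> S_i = Random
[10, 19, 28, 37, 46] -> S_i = 10 + 9*i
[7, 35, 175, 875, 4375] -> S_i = 7*5^i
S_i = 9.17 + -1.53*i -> [9.17, 7.64, 6.11, 4.58, 3.05]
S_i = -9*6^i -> [-9, -54, -324, -1944, -11664]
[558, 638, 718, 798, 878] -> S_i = 558 + 80*i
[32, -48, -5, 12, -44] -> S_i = Random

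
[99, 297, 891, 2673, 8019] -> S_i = 99*3^i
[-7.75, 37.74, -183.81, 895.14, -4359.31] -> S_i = -7.75*(-4.87)^i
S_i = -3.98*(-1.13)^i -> [-3.98, 4.5, -5.08, 5.74, -6.49]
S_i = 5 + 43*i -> [5, 48, 91, 134, 177]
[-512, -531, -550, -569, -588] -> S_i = -512 + -19*i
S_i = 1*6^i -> [1, 6, 36, 216, 1296]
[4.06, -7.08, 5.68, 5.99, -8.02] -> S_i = Random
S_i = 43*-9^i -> [43, -387, 3483, -31347, 282123]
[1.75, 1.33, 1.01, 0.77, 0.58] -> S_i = 1.75*0.76^i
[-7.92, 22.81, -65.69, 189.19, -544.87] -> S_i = -7.92*(-2.88)^i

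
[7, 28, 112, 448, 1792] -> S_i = 7*4^i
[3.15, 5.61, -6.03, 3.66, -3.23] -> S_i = Random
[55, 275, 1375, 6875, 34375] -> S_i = 55*5^i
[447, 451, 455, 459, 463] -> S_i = 447 + 4*i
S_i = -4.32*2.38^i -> [-4.32, -10.28, -24.47, -58.24, -138.61]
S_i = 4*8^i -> [4, 32, 256, 2048, 16384]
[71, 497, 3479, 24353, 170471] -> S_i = 71*7^i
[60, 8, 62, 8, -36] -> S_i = Random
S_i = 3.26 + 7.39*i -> [3.26, 10.65, 18.04, 25.43, 32.82]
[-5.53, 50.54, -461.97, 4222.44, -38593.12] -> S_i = -5.53*(-9.14)^i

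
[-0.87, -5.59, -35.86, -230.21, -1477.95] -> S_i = -0.87*6.42^i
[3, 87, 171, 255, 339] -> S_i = 3 + 84*i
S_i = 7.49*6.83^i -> [7.49, 51.16, 349.4, 2386.4, 16299.14]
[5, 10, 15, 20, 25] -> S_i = 5 + 5*i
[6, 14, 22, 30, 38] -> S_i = 6 + 8*i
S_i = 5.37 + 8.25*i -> [5.37, 13.62, 21.87, 30.12, 38.37]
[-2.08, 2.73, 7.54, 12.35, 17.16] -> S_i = -2.08 + 4.81*i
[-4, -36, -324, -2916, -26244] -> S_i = -4*9^i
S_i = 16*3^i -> [16, 48, 144, 432, 1296]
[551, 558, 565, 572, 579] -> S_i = 551 + 7*i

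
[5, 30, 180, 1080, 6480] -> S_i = 5*6^i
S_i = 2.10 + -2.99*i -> [2.1, -0.89, -3.88, -6.87, -9.86]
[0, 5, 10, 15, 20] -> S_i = 0 + 5*i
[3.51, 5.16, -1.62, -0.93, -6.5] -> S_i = Random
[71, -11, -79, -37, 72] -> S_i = Random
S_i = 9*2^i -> [9, 18, 36, 72, 144]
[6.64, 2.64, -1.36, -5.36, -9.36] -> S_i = 6.64 + -4.00*i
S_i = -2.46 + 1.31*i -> [-2.46, -1.15, 0.16, 1.47, 2.78]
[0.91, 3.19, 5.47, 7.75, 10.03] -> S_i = 0.91 + 2.28*i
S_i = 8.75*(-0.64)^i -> [8.75, -5.6, 3.58, -2.29, 1.47]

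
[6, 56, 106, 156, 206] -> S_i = 6 + 50*i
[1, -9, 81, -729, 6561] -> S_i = 1*-9^i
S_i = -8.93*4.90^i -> [-8.93, -43.76, -214.41, -1050.61, -5147.97]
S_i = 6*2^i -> [6, 12, 24, 48, 96]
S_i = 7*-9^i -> [7, -63, 567, -5103, 45927]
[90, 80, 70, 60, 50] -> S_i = 90 + -10*i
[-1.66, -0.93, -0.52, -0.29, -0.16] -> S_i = -1.66*0.56^i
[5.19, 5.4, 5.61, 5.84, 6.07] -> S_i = 5.19*1.04^i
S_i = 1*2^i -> [1, 2, 4, 8, 16]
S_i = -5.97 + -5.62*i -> [-5.97, -11.59, -17.21, -22.83, -28.45]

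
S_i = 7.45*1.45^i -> [7.45, 10.8, 15.66, 22.71, 32.93]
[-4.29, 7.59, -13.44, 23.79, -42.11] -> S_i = -4.29*(-1.77)^i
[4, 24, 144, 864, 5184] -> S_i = 4*6^i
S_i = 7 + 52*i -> [7, 59, 111, 163, 215]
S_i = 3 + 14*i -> [3, 17, 31, 45, 59]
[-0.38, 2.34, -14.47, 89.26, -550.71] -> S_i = -0.38*(-6.17)^i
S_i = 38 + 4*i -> [38, 42, 46, 50, 54]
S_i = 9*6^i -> [9, 54, 324, 1944, 11664]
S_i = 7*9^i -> [7, 63, 567, 5103, 45927]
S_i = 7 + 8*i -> [7, 15, 23, 31, 39]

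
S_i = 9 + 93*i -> [9, 102, 195, 288, 381]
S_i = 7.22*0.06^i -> [7.22, 0.43, 0.03, 0.0, 0.0]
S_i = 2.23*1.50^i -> [2.23, 3.34, 5.02, 7.53, 11.29]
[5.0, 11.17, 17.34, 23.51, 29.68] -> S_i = 5.00 + 6.17*i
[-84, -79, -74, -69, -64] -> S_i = -84 + 5*i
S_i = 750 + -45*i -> [750, 705, 660, 615, 570]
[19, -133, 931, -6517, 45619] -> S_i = 19*-7^i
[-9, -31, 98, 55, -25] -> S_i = Random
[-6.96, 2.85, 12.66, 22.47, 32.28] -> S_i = -6.96 + 9.81*i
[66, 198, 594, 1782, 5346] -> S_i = 66*3^i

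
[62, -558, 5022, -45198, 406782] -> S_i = 62*-9^i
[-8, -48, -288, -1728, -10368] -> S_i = -8*6^i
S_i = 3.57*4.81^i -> [3.57, 17.17, 82.6, 397.29, 1910.95]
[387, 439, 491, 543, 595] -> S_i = 387 + 52*i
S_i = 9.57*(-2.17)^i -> [9.57, -20.77, 45.06, -97.79, 212.2]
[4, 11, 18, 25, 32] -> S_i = 4 + 7*i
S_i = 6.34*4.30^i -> [6.34, 27.26, 117.23, 504.07, 2167.52]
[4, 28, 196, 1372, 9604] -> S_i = 4*7^i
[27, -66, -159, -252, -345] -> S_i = 27 + -93*i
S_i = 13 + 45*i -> [13, 58, 103, 148, 193]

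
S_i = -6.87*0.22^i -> [-6.87, -1.51, -0.33, -0.07, -0.02]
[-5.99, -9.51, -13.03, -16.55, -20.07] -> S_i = -5.99 + -3.52*i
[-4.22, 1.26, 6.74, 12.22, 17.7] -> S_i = -4.22 + 5.48*i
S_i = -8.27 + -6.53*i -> [-8.27, -14.8, -21.33, -27.86, -34.39]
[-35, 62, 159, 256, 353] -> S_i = -35 + 97*i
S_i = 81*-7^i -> [81, -567, 3969, -27783, 194481]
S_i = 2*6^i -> [2, 12, 72, 432, 2592]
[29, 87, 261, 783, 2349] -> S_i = 29*3^i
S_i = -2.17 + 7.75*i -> [-2.17, 5.58, 13.33, 21.08, 28.83]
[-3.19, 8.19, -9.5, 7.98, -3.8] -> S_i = Random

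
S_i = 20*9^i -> [20, 180, 1620, 14580, 131220]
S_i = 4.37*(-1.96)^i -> [4.37, -8.57, 16.79, -32.9, 64.49]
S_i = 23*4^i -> [23, 92, 368, 1472, 5888]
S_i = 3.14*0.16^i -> [3.14, 0.5, 0.08, 0.01, 0.0]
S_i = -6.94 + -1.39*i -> [-6.94, -8.33, -9.72, -11.11, -12.5]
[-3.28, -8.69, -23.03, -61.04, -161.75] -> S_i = -3.28*2.65^i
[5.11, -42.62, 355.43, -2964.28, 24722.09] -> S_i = 5.11*(-8.34)^i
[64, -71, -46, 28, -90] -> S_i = Random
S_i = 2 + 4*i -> [2, 6, 10, 14, 18]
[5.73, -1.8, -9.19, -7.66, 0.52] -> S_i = Random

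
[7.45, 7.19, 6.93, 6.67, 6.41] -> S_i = 7.45 + -0.26*i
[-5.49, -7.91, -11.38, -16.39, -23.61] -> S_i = -5.49*1.44^i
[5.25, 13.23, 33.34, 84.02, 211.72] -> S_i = 5.25*2.52^i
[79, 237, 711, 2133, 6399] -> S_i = 79*3^i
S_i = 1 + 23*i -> [1, 24, 47, 70, 93]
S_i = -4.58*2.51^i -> [-4.58, -11.5, -28.85, -72.42, -181.79]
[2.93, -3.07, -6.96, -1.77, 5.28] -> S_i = Random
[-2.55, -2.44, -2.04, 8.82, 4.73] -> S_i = Random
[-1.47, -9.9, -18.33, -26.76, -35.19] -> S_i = -1.47 + -8.43*i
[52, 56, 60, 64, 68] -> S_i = 52 + 4*i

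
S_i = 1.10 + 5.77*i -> [1.1, 6.87, 12.64, 18.41, 24.18]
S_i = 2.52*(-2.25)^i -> [2.52, -5.67, 12.76, -28.7, 64.58]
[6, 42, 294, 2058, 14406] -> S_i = 6*7^i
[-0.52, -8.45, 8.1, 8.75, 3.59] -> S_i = Random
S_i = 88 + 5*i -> [88, 93, 98, 103, 108]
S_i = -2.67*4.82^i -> [-2.67, -12.87, -62.03, -298.99, -1441.12]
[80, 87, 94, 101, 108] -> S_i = 80 + 7*i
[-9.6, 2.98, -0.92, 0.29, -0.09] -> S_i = -9.60*(-0.31)^i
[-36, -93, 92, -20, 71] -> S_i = Random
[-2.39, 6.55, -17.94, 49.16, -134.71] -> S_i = -2.39*(-2.74)^i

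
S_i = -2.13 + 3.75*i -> [-2.13, 1.62, 5.37, 9.12, 12.87]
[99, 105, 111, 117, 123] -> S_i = 99 + 6*i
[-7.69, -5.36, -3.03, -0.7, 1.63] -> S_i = -7.69 + 2.33*i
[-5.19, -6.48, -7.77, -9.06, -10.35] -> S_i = -5.19 + -1.29*i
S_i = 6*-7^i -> [6, -42, 294, -2058, 14406]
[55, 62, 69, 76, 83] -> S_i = 55 + 7*i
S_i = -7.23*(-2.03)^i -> [-7.23, 14.68, -29.79, 60.48, -122.78]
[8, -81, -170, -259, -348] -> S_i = 8 + -89*i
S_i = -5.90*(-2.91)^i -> [-5.9, 17.17, -49.96, 145.39, -423.08]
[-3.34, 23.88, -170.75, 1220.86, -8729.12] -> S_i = -3.34*(-7.15)^i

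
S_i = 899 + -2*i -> [899, 897, 895, 893, 891]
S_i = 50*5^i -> [50, 250, 1250, 6250, 31250]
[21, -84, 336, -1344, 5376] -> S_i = 21*-4^i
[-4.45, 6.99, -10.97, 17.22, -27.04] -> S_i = -4.45*(-1.57)^i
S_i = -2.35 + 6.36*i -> [-2.35, 4.01, 10.37, 16.73, 23.09]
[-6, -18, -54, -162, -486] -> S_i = -6*3^i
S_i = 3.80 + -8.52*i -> [3.8, -4.72, -13.24, -21.76, -30.28]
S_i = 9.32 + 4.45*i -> [9.32, 13.77, 18.22, 22.67, 27.12]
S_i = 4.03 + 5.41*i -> [4.03, 9.44, 14.85, 20.26, 25.67]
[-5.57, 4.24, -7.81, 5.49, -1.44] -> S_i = Random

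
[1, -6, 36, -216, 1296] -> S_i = 1*-6^i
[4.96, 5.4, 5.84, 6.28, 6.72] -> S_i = 4.96 + 0.44*i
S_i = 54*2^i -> [54, 108, 216, 432, 864]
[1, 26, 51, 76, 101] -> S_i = 1 + 25*i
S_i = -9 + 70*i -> [-9, 61, 131, 201, 271]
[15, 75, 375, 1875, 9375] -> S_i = 15*5^i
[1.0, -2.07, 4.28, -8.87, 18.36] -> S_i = 1.00*(-2.07)^i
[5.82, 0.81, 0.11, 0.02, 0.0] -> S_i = 5.82*0.14^i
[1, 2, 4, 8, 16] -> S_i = 1*2^i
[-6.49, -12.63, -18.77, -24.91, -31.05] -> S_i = -6.49 + -6.14*i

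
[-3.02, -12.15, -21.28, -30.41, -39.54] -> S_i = -3.02 + -9.13*i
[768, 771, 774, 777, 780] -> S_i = 768 + 3*i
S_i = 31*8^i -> [31, 248, 1984, 15872, 126976]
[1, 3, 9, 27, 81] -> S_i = 1*3^i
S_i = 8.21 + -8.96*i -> [8.21, -0.75, -9.71, -18.67, -27.63]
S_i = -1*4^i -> [-1, -4, -16, -64, -256]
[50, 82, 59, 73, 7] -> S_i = Random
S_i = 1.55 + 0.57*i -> [1.55, 2.12, 2.69, 3.26, 3.83]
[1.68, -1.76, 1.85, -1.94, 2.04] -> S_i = 1.68*(-1.05)^i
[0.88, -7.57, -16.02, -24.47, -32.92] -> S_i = 0.88 + -8.45*i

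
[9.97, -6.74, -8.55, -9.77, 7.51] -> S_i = Random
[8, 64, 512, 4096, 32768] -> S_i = 8*8^i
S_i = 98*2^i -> [98, 196, 392, 784, 1568]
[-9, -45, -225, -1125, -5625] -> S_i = -9*5^i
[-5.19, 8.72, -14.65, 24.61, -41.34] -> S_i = -5.19*(-1.68)^i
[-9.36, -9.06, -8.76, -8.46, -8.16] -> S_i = -9.36 + 0.30*i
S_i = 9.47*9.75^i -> [9.47, 92.33, 900.24, 8777.36, 85579.24]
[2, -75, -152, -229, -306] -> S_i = 2 + -77*i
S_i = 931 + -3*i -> [931, 928, 925, 922, 919]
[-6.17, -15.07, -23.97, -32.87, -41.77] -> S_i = -6.17 + -8.90*i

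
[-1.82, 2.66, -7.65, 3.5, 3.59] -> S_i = Random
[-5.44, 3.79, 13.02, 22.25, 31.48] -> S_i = -5.44 + 9.23*i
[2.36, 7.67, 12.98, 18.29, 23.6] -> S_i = 2.36 + 5.31*i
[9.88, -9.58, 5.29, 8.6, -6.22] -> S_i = Random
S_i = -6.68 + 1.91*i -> [-6.68, -4.77, -2.86, -0.95, 0.96]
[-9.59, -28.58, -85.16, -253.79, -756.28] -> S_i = -9.59*2.98^i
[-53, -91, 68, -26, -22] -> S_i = Random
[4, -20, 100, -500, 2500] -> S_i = 4*-5^i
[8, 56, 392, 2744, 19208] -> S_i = 8*7^i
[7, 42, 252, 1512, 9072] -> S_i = 7*6^i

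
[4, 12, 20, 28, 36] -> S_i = 4 + 8*i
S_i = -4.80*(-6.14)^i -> [-4.8, 29.47, -180.96, 1111.08, -6822.05]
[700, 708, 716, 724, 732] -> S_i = 700 + 8*i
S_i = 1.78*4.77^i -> [1.78, 8.49, 40.5, 193.19, 921.5]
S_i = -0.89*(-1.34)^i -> [-0.89, 1.19, -1.6, 2.14, -2.87]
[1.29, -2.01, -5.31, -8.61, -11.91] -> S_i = 1.29 + -3.30*i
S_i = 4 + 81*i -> [4, 85, 166, 247, 328]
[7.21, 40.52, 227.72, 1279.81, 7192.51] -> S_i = 7.21*5.62^i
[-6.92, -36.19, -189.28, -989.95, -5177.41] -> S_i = -6.92*5.23^i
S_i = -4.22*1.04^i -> [-4.22, -4.39, -4.56, -4.75, -4.94]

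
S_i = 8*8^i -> [8, 64, 512, 4096, 32768]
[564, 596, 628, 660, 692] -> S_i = 564 + 32*i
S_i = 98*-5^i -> [98, -490, 2450, -12250, 61250]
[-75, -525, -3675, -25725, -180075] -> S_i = -75*7^i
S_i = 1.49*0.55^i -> [1.49, 0.82, 0.45, 0.25, 0.14]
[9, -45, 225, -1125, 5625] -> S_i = 9*-5^i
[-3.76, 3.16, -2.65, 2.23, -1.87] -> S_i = -3.76*(-0.84)^i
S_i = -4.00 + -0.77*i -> [-4.0, -4.77, -5.54, -6.31, -7.08]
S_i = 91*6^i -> [91, 546, 3276, 19656, 117936]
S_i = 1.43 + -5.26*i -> [1.43, -3.83, -9.09, -14.35, -19.61]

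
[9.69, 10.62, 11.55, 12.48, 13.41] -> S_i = 9.69 + 0.93*i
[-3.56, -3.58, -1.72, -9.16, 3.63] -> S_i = Random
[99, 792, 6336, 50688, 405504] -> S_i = 99*8^i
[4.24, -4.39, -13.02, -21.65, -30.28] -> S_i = 4.24 + -8.63*i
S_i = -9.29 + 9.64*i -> [-9.29, 0.35, 9.99, 19.63, 29.27]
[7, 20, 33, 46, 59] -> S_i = 7 + 13*i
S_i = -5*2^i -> [-5, -10, -20, -40, -80]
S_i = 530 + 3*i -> [530, 533, 536, 539, 542]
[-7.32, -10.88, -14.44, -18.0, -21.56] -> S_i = -7.32 + -3.56*i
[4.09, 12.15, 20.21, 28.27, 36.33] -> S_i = 4.09 + 8.06*i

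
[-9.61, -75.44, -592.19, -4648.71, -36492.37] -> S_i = -9.61*7.85^i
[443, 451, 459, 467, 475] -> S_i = 443 + 8*i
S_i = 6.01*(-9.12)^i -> [6.01, -54.81, 499.88, -4558.89, 41577.06]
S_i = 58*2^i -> [58, 116, 232, 464, 928]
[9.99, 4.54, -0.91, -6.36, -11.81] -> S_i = 9.99 + -5.45*i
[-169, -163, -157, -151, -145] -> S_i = -169 + 6*i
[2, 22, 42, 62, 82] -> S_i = 2 + 20*i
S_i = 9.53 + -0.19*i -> [9.53, 9.34, 9.15, 8.96, 8.77]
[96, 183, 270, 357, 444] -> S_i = 96 + 87*i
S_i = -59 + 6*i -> [-59, -53, -47, -41, -35]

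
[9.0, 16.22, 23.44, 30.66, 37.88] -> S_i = 9.00 + 7.22*i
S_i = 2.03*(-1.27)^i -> [2.03, -2.58, 3.27, -4.16, 5.28]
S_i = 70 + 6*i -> [70, 76, 82, 88, 94]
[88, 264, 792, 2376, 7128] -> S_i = 88*3^i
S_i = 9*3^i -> [9, 27, 81, 243, 729]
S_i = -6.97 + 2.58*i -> [-6.97, -4.39, -1.81, 0.77, 3.35]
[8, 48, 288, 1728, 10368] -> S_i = 8*6^i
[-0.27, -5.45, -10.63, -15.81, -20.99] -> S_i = -0.27 + -5.18*i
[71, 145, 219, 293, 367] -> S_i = 71 + 74*i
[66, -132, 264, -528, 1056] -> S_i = 66*-2^i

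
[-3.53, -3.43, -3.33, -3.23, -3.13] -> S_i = -3.53 + 0.10*i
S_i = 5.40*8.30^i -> [5.4, 44.82, 372.01, 3087.65, 25627.49]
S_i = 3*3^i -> [3, 9, 27, 81, 243]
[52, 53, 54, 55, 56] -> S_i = 52 + 1*i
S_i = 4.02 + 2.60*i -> [4.02, 6.62, 9.22, 11.82, 14.42]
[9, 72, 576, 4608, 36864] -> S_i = 9*8^i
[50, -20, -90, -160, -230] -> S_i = 50 + -70*i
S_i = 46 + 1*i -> [46, 47, 48, 49, 50]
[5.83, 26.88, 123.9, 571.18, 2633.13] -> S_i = 5.83*4.61^i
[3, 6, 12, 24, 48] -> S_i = 3*2^i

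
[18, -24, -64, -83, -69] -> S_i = Random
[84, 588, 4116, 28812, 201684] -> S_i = 84*7^i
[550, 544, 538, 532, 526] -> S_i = 550 + -6*i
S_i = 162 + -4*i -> [162, 158, 154, 150, 146]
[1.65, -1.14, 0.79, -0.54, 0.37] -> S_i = 1.65*(-0.69)^i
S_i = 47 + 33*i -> [47, 80, 113, 146, 179]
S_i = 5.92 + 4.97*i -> [5.92, 10.89, 15.86, 20.83, 25.8]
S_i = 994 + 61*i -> [994, 1055, 1116, 1177, 1238]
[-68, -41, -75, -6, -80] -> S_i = Random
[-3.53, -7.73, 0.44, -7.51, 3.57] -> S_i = Random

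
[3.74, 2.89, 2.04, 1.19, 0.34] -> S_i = 3.74 + -0.85*i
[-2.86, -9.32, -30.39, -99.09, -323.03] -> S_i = -2.86*3.26^i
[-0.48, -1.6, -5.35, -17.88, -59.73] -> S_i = -0.48*3.34^i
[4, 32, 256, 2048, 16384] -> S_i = 4*8^i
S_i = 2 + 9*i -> [2, 11, 20, 29, 38]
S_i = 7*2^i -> [7, 14, 28, 56, 112]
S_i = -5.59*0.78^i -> [-5.59, -4.36, -3.4, -2.65, -2.07]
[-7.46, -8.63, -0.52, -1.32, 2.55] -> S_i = Random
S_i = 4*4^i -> [4, 16, 64, 256, 1024]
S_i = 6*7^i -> [6, 42, 294, 2058, 14406]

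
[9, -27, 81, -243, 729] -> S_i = 9*-3^i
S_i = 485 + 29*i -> [485, 514, 543, 572, 601]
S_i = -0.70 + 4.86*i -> [-0.7, 4.16, 9.02, 13.88, 18.74]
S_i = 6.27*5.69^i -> [6.27, 35.68, 203.0, 1155.06, 6572.29]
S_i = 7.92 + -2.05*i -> [7.92, 5.87, 3.82, 1.77, -0.28]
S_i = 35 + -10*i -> [35, 25, 15, 5, -5]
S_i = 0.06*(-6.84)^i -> [0.06, -0.41, 2.81, -19.2, 131.33]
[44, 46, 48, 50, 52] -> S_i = 44 + 2*i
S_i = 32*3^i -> [32, 96, 288, 864, 2592]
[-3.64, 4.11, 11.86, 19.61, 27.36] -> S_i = -3.64 + 7.75*i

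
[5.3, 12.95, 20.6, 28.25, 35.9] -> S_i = 5.30 + 7.65*i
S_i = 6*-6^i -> [6, -36, 216, -1296, 7776]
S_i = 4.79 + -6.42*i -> [4.79, -1.63, -8.05, -14.47, -20.89]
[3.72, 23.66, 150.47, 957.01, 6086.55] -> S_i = 3.72*6.36^i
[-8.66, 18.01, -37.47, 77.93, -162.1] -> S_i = -8.66*(-2.08)^i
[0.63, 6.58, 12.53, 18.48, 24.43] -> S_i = 0.63 + 5.95*i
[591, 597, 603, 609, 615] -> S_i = 591 + 6*i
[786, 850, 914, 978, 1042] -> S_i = 786 + 64*i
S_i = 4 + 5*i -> [4, 9, 14, 19, 24]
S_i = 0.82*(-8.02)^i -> [0.82, -6.58, 52.74, -423.0, 3392.43]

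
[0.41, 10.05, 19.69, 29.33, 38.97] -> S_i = 0.41 + 9.64*i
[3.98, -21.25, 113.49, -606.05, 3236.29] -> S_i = 3.98*(-5.34)^i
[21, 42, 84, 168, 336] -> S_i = 21*2^i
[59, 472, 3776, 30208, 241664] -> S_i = 59*8^i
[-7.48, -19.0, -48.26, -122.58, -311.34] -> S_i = -7.48*2.54^i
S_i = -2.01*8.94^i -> [-2.01, -17.97, -160.65, -1436.18, -12839.44]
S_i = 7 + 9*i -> [7, 16, 25, 34, 43]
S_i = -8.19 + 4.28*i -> [-8.19, -3.91, 0.37, 4.65, 8.93]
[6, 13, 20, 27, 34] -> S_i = 6 + 7*i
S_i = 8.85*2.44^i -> [8.85, 21.59, 52.69, 128.56, 313.69]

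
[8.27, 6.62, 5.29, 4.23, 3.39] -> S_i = 8.27*0.80^i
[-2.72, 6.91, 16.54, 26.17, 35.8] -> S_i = -2.72 + 9.63*i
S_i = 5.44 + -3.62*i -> [5.44, 1.82, -1.8, -5.42, -9.04]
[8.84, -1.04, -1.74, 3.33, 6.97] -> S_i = Random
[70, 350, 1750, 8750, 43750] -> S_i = 70*5^i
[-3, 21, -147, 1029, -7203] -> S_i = -3*-7^i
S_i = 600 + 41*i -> [600, 641, 682, 723, 764]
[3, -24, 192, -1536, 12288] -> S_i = 3*-8^i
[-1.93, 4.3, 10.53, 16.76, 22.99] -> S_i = -1.93 + 6.23*i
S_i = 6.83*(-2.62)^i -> [6.83, -17.89, 46.88, -122.84, 321.83]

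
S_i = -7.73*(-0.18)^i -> [-7.73, 1.39, -0.25, 0.05, -0.01]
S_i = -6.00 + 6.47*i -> [-6.0, 0.47, 6.94, 13.41, 19.88]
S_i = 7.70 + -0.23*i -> [7.7, 7.47, 7.24, 7.01, 6.78]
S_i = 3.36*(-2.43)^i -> [3.36, -8.16, 19.84, -48.21, 117.16]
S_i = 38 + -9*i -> [38, 29, 20, 11, 2]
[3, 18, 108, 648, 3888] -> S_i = 3*6^i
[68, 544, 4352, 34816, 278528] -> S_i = 68*8^i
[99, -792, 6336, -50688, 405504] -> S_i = 99*-8^i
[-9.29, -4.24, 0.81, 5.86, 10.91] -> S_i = -9.29 + 5.05*i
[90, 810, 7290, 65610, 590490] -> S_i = 90*9^i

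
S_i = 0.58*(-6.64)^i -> [0.58, -3.85, 25.57, -169.8, 1127.46]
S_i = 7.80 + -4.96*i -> [7.8, 2.84, -2.12, -7.08, -12.04]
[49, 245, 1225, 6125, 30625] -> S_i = 49*5^i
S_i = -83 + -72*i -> [-83, -155, -227, -299, -371]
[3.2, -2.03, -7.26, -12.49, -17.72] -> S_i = 3.20 + -5.23*i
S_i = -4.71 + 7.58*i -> [-4.71, 2.87, 10.45, 18.03, 25.61]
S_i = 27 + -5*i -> [27, 22, 17, 12, 7]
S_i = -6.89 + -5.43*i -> [-6.89, -12.32, -17.75, -23.18, -28.61]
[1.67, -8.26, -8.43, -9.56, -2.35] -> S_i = Random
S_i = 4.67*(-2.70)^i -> [4.67, -12.61, 34.04, -91.92, 248.18]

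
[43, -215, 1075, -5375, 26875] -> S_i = 43*-5^i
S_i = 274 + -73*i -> [274, 201, 128, 55, -18]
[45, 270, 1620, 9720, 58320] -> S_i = 45*6^i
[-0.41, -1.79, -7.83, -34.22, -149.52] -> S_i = -0.41*4.37^i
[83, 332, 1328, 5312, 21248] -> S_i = 83*4^i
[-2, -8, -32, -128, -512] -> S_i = -2*4^i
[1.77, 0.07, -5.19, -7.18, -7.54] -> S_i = Random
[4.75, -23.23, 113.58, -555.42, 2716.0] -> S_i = 4.75*(-4.89)^i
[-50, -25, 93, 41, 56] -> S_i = Random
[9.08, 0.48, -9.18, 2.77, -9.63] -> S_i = Random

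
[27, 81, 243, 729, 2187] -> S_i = 27*3^i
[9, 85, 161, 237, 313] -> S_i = 9 + 76*i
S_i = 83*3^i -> [83, 249, 747, 2241, 6723]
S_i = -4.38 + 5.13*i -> [-4.38, 0.75, 5.88, 11.01, 16.14]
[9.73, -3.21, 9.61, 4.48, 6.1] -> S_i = Random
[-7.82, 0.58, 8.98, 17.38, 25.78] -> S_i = -7.82 + 8.40*i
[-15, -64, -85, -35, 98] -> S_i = Random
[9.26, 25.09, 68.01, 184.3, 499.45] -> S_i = 9.26*2.71^i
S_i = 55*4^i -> [55, 220, 880, 3520, 14080]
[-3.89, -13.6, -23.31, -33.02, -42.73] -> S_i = -3.89 + -9.71*i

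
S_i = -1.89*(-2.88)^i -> [-1.89, 5.44, -15.68, 45.15, -130.03]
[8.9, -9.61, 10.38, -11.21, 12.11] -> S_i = 8.90*(-1.08)^i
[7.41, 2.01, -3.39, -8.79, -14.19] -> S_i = 7.41 + -5.40*i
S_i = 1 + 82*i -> [1, 83, 165, 247, 329]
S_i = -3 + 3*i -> [-3, 0, 3, 6, 9]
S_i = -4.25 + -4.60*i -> [-4.25, -8.85, -13.45, -18.05, -22.65]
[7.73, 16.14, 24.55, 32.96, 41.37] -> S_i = 7.73 + 8.41*i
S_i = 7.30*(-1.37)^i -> [7.3, -10.0, 13.7, -18.77, 25.72]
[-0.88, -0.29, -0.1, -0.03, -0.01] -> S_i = -0.88*0.33^i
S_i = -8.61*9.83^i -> [-8.61, -84.64, -831.97, -8178.31, -80392.81]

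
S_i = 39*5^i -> [39, 195, 975, 4875, 24375]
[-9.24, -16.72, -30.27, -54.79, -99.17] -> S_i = -9.24*1.81^i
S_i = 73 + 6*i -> [73, 79, 85, 91, 97]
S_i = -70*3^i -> [-70, -210, -630, -1890, -5670]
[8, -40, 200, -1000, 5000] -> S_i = 8*-5^i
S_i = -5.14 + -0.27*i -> [-5.14, -5.41, -5.68, -5.95, -6.22]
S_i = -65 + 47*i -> [-65, -18, 29, 76, 123]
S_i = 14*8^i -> [14, 112, 896, 7168, 57344]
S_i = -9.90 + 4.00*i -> [-9.9, -5.9, -1.9, 2.1, 6.1]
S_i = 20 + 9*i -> [20, 29, 38, 47, 56]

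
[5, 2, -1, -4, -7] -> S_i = 5 + -3*i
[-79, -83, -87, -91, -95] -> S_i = -79 + -4*i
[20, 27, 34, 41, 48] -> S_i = 20 + 7*i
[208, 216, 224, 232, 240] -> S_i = 208 + 8*i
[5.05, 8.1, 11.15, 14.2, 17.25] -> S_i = 5.05 + 3.05*i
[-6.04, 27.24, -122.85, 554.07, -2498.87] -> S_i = -6.04*(-4.51)^i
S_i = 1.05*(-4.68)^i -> [1.05, -4.91, 23.0, -107.63, 503.7]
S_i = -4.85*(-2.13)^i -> [-4.85, 10.33, -22.0, 46.87, -99.83]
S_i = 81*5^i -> [81, 405, 2025, 10125, 50625]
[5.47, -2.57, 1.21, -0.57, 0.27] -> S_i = 5.47*(-0.47)^i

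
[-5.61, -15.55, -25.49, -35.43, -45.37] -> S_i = -5.61 + -9.94*i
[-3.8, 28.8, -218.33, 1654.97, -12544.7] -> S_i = -3.80*(-7.58)^i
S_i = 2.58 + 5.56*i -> [2.58, 8.14, 13.7, 19.26, 24.82]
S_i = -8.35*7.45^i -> [-8.35, -62.21, -463.45, -3452.67, -25722.4]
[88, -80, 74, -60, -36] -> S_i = Random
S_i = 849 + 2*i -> [849, 851, 853, 855, 857]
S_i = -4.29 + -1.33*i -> [-4.29, -5.62, -6.95, -8.28, -9.61]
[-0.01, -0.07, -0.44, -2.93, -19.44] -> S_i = -0.01*6.64^i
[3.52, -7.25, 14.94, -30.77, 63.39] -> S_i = 3.52*(-2.06)^i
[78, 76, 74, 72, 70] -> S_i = 78 + -2*i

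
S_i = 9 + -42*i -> [9, -33, -75, -117, -159]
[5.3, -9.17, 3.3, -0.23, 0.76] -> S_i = Random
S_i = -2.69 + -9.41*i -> [-2.69, -12.1, -21.51, -30.92, -40.33]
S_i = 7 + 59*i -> [7, 66, 125, 184, 243]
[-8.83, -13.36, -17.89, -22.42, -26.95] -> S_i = -8.83 + -4.53*i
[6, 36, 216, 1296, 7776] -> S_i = 6*6^i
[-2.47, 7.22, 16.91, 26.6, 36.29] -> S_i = -2.47 + 9.69*i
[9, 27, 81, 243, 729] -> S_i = 9*3^i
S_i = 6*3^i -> [6, 18, 54, 162, 486]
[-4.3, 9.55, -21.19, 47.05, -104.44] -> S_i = -4.30*(-2.22)^i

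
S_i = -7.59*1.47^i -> [-7.59, -11.16, -16.4, -24.11, -35.44]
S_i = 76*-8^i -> [76, -608, 4864, -38912, 311296]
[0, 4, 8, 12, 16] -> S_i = 0 + 4*i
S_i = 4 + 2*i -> [4, 6, 8, 10, 12]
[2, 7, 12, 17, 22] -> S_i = 2 + 5*i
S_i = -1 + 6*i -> [-1, 5, 11, 17, 23]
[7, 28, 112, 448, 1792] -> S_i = 7*4^i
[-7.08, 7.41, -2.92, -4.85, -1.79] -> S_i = Random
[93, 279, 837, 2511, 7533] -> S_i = 93*3^i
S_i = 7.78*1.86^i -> [7.78, 14.47, 26.92, 50.06, 93.12]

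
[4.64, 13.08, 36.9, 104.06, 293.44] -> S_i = 4.64*2.82^i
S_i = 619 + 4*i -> [619, 623, 627, 631, 635]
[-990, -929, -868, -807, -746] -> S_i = -990 + 61*i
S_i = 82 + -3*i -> [82, 79, 76, 73, 70]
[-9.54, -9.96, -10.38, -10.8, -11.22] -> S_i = -9.54 + -0.42*i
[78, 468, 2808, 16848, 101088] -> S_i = 78*6^i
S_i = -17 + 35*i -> [-17, 18, 53, 88, 123]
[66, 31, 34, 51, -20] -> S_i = Random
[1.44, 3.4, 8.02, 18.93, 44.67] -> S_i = 1.44*2.36^i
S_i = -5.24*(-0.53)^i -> [-5.24, 2.78, -1.47, 0.78, -0.41]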